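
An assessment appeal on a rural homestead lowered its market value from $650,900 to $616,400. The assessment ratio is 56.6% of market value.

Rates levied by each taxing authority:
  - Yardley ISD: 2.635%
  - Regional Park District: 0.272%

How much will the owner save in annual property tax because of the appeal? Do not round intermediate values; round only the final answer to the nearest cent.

Old assessed value = $650,900 × 0.566 = $368,409.4
New assessed value = $616,400 × 0.566 = $348,882.4
Combined rate = 0.02635 + 0.00272 = 0.02907
Old tax = $368,409.4 × 0.02907 = $10,709.661258
New tax = $348,882.4 × 0.02907 = $10,142.011368
Reduction = $10,709.661258 − $10,142.011368 = $567.64989

$567.65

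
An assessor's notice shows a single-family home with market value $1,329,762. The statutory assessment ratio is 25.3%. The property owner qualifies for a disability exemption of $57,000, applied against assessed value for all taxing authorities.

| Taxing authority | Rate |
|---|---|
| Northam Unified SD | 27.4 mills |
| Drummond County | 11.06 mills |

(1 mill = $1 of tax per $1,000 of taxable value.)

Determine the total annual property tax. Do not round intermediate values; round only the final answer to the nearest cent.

Assessed value = $1,329,762 × 0.253 = $336,429.786
Taxable value = $336,429.786 − $57,000 = $279,429.786
Northam Unified SD: $279,429.786 × 0.0274 = $7,656.3761364
Drummond County: $279,429.786 × 0.01106 = $3,090.49343316
Total = $7,656.3761364 + $3,090.49343316 = $10,746.86956956

$10,746.87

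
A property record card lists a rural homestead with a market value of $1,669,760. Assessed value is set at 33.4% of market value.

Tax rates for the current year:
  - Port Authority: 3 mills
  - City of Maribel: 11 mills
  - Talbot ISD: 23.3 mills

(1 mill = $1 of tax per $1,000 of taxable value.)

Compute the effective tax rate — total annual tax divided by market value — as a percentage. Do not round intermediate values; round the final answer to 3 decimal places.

1.246%

Assessed value = $1,669,760 × 0.334 = $557,699.84
Port Authority: $557,699.84 × 0.003 = $1,673.09952
City of Maribel: $557,699.84 × 0.011 = $6,134.69824
Talbot ISD: $557,699.84 × 0.0233 = $12,994.406272
Total tax = $20,802.204032
Effective rate = $20,802.204032 ÷ $1,669,760 = 1.246% of market value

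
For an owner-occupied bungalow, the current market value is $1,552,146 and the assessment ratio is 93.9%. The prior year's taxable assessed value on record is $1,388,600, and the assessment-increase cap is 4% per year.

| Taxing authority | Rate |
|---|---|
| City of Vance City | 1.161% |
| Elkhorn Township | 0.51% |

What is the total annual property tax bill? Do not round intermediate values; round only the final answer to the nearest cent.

$24,131.65

Uncapped assessed value = $1,552,146 × 0.939 = $1,457,465.094
Cap limit = $1,388,600 × 1.04 = $1,444,144
Taxable assessed value = min($1,457,465.094, $1,444,144) = $1,444,144 (cap binds)
City of Vance City: $1,444,144 × 0.01161 = $16,766.51184
Elkhorn Township: $1,444,144 × 0.0051 = $7,365.1344
Total = $24,131.64624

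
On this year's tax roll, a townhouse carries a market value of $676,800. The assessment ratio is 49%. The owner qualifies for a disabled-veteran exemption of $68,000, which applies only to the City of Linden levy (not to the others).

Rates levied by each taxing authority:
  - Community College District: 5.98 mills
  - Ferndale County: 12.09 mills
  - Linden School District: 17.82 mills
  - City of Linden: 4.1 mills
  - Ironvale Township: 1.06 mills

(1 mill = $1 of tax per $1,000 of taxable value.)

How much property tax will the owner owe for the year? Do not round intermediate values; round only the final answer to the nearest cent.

Assessed value = $676,800 × 0.49 = $331,632
Community College District: $331,632 × 0.00598 = $1,983.15936
Ferndale County: $331,632 × 0.01209 = $4,009.43088
Linden School District: $331,632 × 0.01782 = $5,909.68224
City of Linden: ($331,632 − $68,000) × 0.0041 = $263,632 × 0.0041 = $1,080.8912
Ironvale Township: $331,632 × 0.00106 = $351.52992
Total = $13,334.6936

$13,334.69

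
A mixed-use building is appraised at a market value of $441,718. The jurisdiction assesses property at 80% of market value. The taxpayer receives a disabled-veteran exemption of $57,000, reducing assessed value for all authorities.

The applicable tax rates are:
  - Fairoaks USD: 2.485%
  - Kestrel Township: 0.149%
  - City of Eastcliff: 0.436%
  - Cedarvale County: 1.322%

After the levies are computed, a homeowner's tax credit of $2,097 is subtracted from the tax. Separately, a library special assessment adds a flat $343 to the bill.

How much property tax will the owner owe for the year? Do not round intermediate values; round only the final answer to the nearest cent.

$11,262.76

Assessed value = $441,718 × 0.8 = $353,374.4
Taxable value = $353,374.4 − $57,000 = $296,374.4
Fairoaks USD: $296,374.4 × 0.02485 = $7,364.90384
Kestrel Township: $296,374.4 × 0.00149 = $441.597856
City of Eastcliff: $296,374.4 × 0.00436 = $1,292.192384
Cedarvale County: $296,374.4 × 0.01322 = $3,918.069568
Levies subtotal = $13,016.763648
After credit = $13,016.763648 − $2,097 = $10,919.763648
Total = $10,919.763648 + $343 = $11,262.763648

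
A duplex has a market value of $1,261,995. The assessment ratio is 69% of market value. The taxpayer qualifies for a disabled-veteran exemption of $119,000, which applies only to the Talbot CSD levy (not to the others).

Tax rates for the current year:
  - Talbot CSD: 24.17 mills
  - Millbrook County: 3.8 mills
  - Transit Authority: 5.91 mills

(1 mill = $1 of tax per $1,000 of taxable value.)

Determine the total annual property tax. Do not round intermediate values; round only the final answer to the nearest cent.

$26,625.68

Assessed value = $1,261,995 × 0.69 = $870,776.55
Talbot CSD: ($870,776.55 − $119,000) × 0.02417 = $751,776.55 × 0.02417 = $18,170.4392135
Millbrook County: $870,776.55 × 0.0038 = $3,308.95089
Transit Authority: $870,776.55 × 0.00591 = $5,146.2894105
Total = $26,625.679514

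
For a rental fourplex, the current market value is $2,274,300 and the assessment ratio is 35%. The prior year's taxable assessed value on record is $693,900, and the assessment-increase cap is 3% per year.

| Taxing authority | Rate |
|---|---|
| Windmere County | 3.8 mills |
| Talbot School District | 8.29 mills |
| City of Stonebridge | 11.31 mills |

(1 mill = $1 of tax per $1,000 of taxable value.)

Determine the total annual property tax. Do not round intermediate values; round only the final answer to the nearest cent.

Uncapped assessed value = $2,274,300 × 0.35 = $796,005
Cap limit = $693,900 × 1.03 = $714,717
Taxable assessed value = min($796,005, $714,717) = $714,717 (cap binds)
Windmere County: $714,717 × 0.0038 = $2,715.9246
Talbot School District: $714,717 × 0.00829 = $5,925.00393
City of Stonebridge: $714,717 × 0.01131 = $8,083.44927
Total = $16,724.3778

$16,724.38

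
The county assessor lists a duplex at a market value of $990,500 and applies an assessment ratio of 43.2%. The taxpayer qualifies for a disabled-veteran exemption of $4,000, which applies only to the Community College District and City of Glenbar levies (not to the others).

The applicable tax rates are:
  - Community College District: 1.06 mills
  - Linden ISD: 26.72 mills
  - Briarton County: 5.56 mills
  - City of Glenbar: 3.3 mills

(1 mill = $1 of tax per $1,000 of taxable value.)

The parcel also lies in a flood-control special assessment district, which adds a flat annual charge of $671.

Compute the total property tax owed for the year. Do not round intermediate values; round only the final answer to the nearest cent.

Assessed value = $990,500 × 0.432 = $427,896
Community College District: ($427,896 − $4,000) × 0.00106 = $423,896 × 0.00106 = $449.32976
Linden ISD: $427,896 × 0.02672 = $11,433.38112
Briarton County: $427,896 × 0.00556 = $2,379.10176
City of Glenbar: ($427,896 − $4,000) × 0.0033 = $423,896 × 0.0033 = $1,398.8568
Levies subtotal = $15,660.66944
Total = $15,660.66944 + $671 = $16,331.66944

$16,331.67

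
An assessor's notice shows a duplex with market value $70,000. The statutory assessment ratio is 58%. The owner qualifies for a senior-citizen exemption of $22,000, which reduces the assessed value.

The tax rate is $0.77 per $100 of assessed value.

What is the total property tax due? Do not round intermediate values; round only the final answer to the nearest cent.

Assessed value = $70,000 × 0.58 = $40,600
Taxable value = $40,600 − $22,000 = $18,600
Tax = $18,600 × 0.0077 = $143.22

$143.22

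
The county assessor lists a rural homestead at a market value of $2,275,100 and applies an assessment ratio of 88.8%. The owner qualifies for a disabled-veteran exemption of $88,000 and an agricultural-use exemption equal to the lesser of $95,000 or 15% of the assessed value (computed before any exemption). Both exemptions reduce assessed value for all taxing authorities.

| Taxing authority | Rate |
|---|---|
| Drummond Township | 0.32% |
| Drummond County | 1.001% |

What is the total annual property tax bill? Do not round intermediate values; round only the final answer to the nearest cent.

$24,270.59

Assessed value = $2,275,100 × 0.888 = $2,020,288.8
Agricultural-use exemption = min($95,000, 15% × $2,020,288.8) = min($95,000, $303,043.32) = $95,000 (dollar cap binds)
Taxable value = $2,020,288.8 − $88,000 − $95,000 = $1,837,288.8
Drummond Township: $1,837,288.8 × 0.0032 = $5,879.32416
Drummond County: $1,837,288.8 × 0.01001 = $18,391.260888
Total = $24,270.585048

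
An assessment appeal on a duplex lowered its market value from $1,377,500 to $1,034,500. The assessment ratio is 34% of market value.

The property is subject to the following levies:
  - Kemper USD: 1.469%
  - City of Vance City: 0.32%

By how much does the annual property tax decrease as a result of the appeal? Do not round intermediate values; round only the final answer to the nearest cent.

$2,086.33

Old assessed value = $1,377,500 × 0.34 = $468,350
New assessed value = $1,034,500 × 0.34 = $351,730
Combined rate = 0.01469 + 0.0032 = 0.01789
Old tax = $468,350 × 0.01789 = $8,378.7815
New tax = $351,730 × 0.01789 = $6,292.4497
Reduction = $8,378.7815 − $6,292.4497 = $2,086.3318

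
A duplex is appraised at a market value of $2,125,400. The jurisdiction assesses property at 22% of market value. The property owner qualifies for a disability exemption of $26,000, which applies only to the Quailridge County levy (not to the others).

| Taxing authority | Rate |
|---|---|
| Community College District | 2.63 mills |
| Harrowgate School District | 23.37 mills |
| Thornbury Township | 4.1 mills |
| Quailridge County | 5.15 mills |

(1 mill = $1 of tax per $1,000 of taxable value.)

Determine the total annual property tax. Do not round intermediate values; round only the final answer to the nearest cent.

$16,348.58

Assessed value = $2,125,400 × 0.22 = $467,588
Community College District: $467,588 × 0.00263 = $1,229.75644
Harrowgate School District: $467,588 × 0.02337 = $10,927.53156
Thornbury Township: $467,588 × 0.0041 = $1,917.1108
Quailridge County: ($467,588 − $26,000) × 0.00515 = $441,588 × 0.00515 = $2,274.1782
Total = $16,348.577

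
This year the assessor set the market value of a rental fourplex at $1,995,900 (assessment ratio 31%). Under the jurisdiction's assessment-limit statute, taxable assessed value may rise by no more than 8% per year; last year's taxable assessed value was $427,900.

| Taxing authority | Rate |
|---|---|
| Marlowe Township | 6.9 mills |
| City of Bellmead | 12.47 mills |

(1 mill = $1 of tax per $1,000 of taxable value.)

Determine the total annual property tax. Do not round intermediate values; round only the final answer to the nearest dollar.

$8,951

Uncapped assessed value = $1,995,900 × 0.31 = $618,729
Cap limit = $427,900 × 1.08 = $462,132
Taxable assessed value = min($618,729, $462,132) = $462,132 (cap binds)
Marlowe Township: $462,132 × 0.0069 = $3,188.7108
City of Bellmead: $462,132 × 0.01247 = $5,762.78604
Total = $8,951.49684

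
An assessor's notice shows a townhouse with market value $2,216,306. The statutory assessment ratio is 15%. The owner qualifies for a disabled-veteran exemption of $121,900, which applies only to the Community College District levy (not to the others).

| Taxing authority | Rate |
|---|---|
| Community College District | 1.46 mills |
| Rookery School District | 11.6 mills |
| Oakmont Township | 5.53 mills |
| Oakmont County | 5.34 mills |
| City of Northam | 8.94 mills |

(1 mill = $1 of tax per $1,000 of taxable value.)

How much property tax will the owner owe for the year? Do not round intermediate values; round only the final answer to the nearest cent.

$10,749.52

Assessed value = $2,216,306 × 0.15 = $332,445.9
Community College District: ($332,445.9 − $121,900) × 0.00146 = $210,545.9 × 0.00146 = $307.397014
Rookery School District: $332,445.9 × 0.0116 = $3,856.37244
Oakmont Township: $332,445.9 × 0.00553 = $1,838.425827
Oakmont County: $332,445.9 × 0.00534 = $1,775.261106
City of Northam: $332,445.9 × 0.00894 = $2,972.066346
Total = $10,749.522733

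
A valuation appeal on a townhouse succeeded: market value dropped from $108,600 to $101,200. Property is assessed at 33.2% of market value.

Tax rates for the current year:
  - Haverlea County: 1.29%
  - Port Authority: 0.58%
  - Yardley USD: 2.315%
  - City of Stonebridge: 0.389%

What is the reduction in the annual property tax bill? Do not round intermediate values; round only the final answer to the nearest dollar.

Old assessed value = $108,600 × 0.332 = $36,055.2
New assessed value = $101,200 × 0.332 = $33,598.4
Combined rate = 0.0129 + 0.0058 + 0.02315 + 0.00389 = 0.04574
Old tax = $36,055.2 × 0.04574 = $1,649.164848
New tax = $33,598.4 × 0.04574 = $1,536.790816
Reduction = $1,649.164848 − $1,536.790816 = $112.374032

$112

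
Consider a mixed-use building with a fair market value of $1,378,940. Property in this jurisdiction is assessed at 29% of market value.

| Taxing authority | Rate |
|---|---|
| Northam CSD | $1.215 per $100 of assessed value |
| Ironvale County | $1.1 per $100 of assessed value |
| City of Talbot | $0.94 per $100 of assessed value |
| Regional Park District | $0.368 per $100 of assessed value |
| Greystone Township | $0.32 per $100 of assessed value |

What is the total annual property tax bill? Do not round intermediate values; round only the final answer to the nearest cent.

Assessed value = $1,378,940 × 0.29 = $399,892.6
Northam CSD: $399,892.6 × 0.01215 = $4,858.69509
Ironvale County: $399,892.6 × 0.011 = $4,398.8186
City of Talbot: $399,892.6 × 0.0094 = $3,758.99044
Regional Park District: $399,892.6 × 0.00368 = $1,471.604768
Greystone Township: $399,892.6 × 0.0032 = $1,279.65632
Total = $4,858.69509 + $4,398.8186 + $3,758.99044 + $1,471.604768 + $1,279.65632 = $15,767.765218

$15,767.77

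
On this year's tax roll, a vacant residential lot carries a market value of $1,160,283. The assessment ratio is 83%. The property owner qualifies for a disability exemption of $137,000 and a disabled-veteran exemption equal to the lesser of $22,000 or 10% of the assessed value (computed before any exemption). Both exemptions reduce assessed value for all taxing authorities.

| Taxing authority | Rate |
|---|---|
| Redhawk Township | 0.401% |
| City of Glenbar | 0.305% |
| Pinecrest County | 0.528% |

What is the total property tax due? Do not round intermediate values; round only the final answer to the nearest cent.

$9,921.79

Assessed value = $1,160,283 × 0.83 = $963,034.89
Disabled-veteran exemption = min($22,000, 10% × $963,034.89) = min($22,000, $96,303.489) = $22,000 (dollar cap binds)
Taxable value = $963,034.89 − $137,000 − $22,000 = $804,034.89
Redhawk Township: $804,034.89 × 0.00401 = $3,224.1799089
City of Glenbar: $804,034.89 × 0.00305 = $2,452.3064145
Pinecrest County: $804,034.89 × 0.00528 = $4,245.3042192
Total = $9,921.7905426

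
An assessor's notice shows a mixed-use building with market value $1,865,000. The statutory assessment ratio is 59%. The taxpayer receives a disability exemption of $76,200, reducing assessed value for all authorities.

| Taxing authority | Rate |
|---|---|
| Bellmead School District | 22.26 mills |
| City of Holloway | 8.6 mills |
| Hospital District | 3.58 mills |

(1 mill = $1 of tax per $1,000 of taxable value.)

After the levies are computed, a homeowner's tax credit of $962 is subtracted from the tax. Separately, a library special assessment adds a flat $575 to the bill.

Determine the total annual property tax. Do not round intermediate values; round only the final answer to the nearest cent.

Assessed value = $1,865,000 × 0.59 = $1,100,350
Taxable value = $1,100,350 − $76,200 = $1,024,150
Bellmead School District: $1,024,150 × 0.02226 = $22,797.579
City of Holloway: $1,024,150 × 0.0086 = $8,807.69
Hospital District: $1,024,150 × 0.00358 = $3,666.457
Levies subtotal = $35,271.726
After credit = $35,271.726 − $962 = $34,309.726
Total = $34,309.726 + $575 = $34,884.726

$34,884.73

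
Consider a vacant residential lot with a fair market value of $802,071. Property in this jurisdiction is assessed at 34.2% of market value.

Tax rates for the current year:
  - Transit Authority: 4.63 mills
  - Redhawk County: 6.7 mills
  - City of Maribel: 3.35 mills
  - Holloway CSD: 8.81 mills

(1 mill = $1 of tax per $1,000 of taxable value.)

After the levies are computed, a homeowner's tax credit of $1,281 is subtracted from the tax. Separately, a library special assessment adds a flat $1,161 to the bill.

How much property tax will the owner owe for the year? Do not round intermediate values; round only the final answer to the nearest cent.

$6,323.50

Assessed value = $802,071 × 0.342 = $274,308.282
Transit Authority: $274,308.282 × 0.00463 = $1,270.04734566
Redhawk County: $274,308.282 × 0.0067 = $1,837.8654894
City of Maribel: $274,308.282 × 0.00335 = $918.9327447
Holloway CSD: $274,308.282 × 0.00881 = $2,416.65596442
Levies subtotal = $6,443.50154418
After credit = $6,443.50154418 − $1,281 = $5,162.50154418
Total = $5,162.50154418 + $1,161 = $6,323.50154418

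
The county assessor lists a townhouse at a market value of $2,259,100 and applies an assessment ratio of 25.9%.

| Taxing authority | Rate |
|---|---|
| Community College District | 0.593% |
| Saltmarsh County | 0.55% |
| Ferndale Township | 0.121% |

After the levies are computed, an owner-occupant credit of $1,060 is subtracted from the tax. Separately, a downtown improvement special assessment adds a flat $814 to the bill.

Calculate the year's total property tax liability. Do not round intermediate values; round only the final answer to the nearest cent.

Assessed value = $2,259,100 × 0.259 = $585,106.9
Community College District: $585,106.9 × 0.00593 = $3,469.683917
Saltmarsh County: $585,106.9 × 0.0055 = $3,218.08795
Ferndale Township: $585,106.9 × 0.00121 = $707.979349
Levies subtotal = $7,395.751216
After credit = $7,395.751216 − $1,060 = $6,335.751216
Total = $6,335.751216 + $814 = $7,149.751216

$7,149.75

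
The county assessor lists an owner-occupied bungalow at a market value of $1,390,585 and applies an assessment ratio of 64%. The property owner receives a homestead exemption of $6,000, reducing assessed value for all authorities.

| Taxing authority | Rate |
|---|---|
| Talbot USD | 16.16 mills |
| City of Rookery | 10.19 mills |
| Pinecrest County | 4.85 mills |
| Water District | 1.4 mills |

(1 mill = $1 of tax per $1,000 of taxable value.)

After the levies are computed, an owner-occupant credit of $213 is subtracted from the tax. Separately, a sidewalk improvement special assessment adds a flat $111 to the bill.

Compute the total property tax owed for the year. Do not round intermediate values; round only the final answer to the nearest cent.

$28,715.57

Assessed value = $1,390,585 × 0.64 = $889,974.4
Taxable value = $889,974.4 − $6,000 = $883,974.4
Talbot USD: $883,974.4 × 0.01616 = $14,285.026304
City of Rookery: $883,974.4 × 0.01019 = $9,007.699136
Pinecrest County: $883,974.4 × 0.00485 = $4,287.27584
Water District: $883,974.4 × 0.0014 = $1,237.56416
Levies subtotal = $28,817.56544
After credit = $28,817.56544 − $213 = $28,604.56544
Total = $28,604.56544 + $111 = $28,715.56544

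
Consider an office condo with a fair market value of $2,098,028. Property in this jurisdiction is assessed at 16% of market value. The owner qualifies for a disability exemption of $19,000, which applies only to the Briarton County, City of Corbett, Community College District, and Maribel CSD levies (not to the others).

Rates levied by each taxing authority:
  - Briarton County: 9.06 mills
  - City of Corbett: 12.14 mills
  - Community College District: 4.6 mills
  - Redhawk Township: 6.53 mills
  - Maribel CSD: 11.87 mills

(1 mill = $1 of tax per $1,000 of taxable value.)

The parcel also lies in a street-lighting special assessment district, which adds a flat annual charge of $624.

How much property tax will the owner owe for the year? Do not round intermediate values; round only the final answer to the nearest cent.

Assessed value = $2,098,028 × 0.16 = $335,684.48
Briarton County: ($335,684.48 − $19,000) × 0.00906 = $316,684.48 × 0.00906 = $2,869.1613888
City of Corbett: ($335,684.48 − $19,000) × 0.01214 = $316,684.48 × 0.01214 = $3,844.5495872
Community College District: ($335,684.48 − $19,000) × 0.0046 = $316,684.48 × 0.0046 = $1,456.748608
Redhawk Township: $335,684.48 × 0.00653 = $2,192.0196544
Maribel CSD: ($335,684.48 − $19,000) × 0.01187 = $316,684.48 × 0.01187 = $3,759.0447776
Levies subtotal = $14,121.524016
Total = $14,121.524016 + $624 = $14,745.524016

$14,745.52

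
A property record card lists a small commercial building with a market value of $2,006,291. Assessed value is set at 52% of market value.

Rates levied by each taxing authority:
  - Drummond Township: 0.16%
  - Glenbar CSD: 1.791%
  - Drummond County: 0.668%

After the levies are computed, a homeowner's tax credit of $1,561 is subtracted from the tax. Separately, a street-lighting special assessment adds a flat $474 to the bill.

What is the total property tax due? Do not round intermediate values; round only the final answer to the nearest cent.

Assessed value = $2,006,291 × 0.52 = $1,043,271.32
Drummond Township: $1,043,271.32 × 0.0016 = $1,669.234112
Glenbar CSD: $1,043,271.32 × 0.01791 = $18,684.9893412
Drummond County: $1,043,271.32 × 0.00668 = $6,969.0524176
Levies subtotal = $27,323.2758708
After credit = $27,323.2758708 − $1,561 = $25,762.2758708
Total = $25,762.2758708 + $474 = $26,236.2758708

$26,236.28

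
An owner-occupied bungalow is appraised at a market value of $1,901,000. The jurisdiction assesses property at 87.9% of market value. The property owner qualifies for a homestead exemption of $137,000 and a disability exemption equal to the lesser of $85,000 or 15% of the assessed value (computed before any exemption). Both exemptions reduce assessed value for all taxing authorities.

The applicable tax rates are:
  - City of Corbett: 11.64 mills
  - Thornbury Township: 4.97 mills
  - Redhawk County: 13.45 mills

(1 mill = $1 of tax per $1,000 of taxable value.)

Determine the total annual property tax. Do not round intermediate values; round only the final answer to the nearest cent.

Assessed value = $1,901,000 × 0.879 = $1,670,979
Disability exemption = min($85,000, 15% × $1,670,979) = min($85,000, $250,646.85) = $85,000 (dollar cap binds)
Taxable value = $1,670,979 − $137,000 − $85,000 = $1,448,979
City of Corbett: $1,448,979 × 0.01164 = $16,866.11556
Thornbury Township: $1,448,979 × 0.00497 = $7,201.42563
Redhawk County: $1,448,979 × 0.01345 = $19,488.76755
Total = $43,556.30874

$43,556.31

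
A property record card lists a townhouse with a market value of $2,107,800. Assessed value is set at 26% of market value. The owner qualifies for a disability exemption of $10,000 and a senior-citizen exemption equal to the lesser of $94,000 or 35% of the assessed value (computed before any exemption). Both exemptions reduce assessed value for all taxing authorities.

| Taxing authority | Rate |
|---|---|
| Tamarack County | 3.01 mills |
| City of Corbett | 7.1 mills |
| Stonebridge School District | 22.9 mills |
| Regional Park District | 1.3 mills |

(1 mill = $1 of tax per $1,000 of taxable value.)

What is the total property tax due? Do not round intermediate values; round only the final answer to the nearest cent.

$15,234.60

Assessed value = $2,107,800 × 0.26 = $548,028
Senior-citizen exemption = min($94,000, 35% × $548,028) = min($94,000, $191,809.8) = $94,000 (dollar cap binds)
Taxable value = $548,028 − $10,000 − $94,000 = $444,028
Tamarack County: $444,028 × 0.00301 = $1,336.52428
City of Corbett: $444,028 × 0.0071 = $3,152.5988
Stonebridge School District: $444,028 × 0.0229 = $10,168.2412
Regional Park District: $444,028 × 0.0013 = $577.2364
Total = $15,234.60068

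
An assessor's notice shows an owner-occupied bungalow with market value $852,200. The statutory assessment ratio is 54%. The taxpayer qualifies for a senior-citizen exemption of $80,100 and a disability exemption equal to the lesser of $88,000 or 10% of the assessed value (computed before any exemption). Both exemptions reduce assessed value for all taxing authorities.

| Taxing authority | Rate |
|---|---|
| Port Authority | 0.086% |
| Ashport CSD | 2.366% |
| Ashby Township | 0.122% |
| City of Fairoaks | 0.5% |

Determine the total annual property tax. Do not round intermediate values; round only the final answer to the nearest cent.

$10,269.29

Assessed value = $852,200 × 0.54 = $460,188
Disability exemption = min($88,000, 10% × $460,188) = min($88,000, $46,018.8) = $46,018.8 (percentage binds)
Taxable value = $460,188 − $80,100 − $46,018.8 = $334,069.2
Port Authority: $334,069.2 × 0.00086 = $287.299512
Ashport CSD: $334,069.2 × 0.02366 = $7,904.077272
Ashby Township: $334,069.2 × 0.00122 = $407.564424
City of Fairoaks: $334,069.2 × 0.005 = $1,670.346
Total = $10,269.287208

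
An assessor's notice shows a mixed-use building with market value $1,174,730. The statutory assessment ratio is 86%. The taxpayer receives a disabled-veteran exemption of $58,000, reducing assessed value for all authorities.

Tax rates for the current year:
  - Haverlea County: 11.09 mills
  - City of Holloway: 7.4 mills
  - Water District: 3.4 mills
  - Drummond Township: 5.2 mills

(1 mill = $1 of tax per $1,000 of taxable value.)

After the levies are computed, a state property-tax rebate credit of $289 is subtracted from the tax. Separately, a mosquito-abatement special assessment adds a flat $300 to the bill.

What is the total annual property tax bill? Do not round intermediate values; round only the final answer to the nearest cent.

Assessed value = $1,174,730 × 0.86 = $1,010,267.8
Taxable value = $1,010,267.8 − $58,000 = $952,267.8
Haverlea County: $952,267.8 × 0.01109 = $10,560.649902
City of Holloway: $952,267.8 × 0.0074 = $7,046.78172
Water District: $952,267.8 × 0.0034 = $3,237.71052
Drummond Township: $952,267.8 × 0.0052 = $4,951.79256
Levies subtotal = $25,796.934702
After credit = $25,796.934702 − $289 = $25,507.934702
Total = $25,507.934702 + $300 = $25,807.934702

$25,807.93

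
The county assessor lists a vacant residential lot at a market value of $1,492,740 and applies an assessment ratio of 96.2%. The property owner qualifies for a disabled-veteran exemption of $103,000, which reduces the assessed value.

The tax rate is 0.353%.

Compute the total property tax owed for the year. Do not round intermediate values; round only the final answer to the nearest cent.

Assessed value = $1,492,740 × 0.962 = $1,436,015.88
Taxable value = $1,436,015.88 − $103,000 = $1,333,015.88
Tax = $1,333,015.88 × 0.00353 = $4,705.5460564

$4,705.55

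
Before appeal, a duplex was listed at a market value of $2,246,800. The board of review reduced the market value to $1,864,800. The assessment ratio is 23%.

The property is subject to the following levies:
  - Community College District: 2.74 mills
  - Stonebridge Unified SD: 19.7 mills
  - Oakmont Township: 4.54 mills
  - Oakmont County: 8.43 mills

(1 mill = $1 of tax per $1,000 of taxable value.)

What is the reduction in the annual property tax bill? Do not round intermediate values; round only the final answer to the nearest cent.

$3,111.12

Old assessed value = $2,246,800 × 0.23 = $516,764
New assessed value = $1,864,800 × 0.23 = $428,904
Combined rate = 0.00274 + 0.0197 + 0.00454 + 0.00843 = 0.03541
Old tax = $516,764 × 0.03541 = $18,298.61324
New tax = $428,904 × 0.03541 = $15,187.49064
Reduction = $18,298.61324 − $15,187.49064 = $3,111.1226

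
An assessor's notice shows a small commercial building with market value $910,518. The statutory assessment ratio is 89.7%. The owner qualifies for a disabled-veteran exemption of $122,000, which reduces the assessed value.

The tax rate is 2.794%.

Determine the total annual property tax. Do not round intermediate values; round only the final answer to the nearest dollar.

$19,411

Assessed value = $910,518 × 0.897 = $816,734.646
Taxable value = $816,734.646 − $122,000 = $694,734.646
Tax = $694,734.646 × 0.02794 = $19,410.88600924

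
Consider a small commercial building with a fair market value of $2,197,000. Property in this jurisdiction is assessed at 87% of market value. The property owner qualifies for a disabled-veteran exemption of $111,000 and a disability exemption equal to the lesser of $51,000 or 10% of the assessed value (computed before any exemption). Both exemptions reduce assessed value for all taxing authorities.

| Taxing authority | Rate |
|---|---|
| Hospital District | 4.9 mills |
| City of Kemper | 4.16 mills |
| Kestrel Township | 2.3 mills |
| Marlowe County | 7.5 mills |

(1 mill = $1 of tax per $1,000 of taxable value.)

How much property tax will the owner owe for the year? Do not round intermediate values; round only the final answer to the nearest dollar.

Assessed value = $2,197,000 × 0.87 = $1,911,390
Disability exemption = min($51,000, 10% × $1,911,390) = min($51,000, $191,139) = $51,000 (dollar cap binds)
Taxable value = $1,911,390 − $111,000 − $51,000 = $1,749,390
Hospital District: $1,749,390 × 0.0049 = $8,572.011
City of Kemper: $1,749,390 × 0.00416 = $7,277.4624
Kestrel Township: $1,749,390 × 0.0023 = $4,023.597
Marlowe County: $1,749,390 × 0.0075 = $13,120.425
Total = $32,993.4954

$32,993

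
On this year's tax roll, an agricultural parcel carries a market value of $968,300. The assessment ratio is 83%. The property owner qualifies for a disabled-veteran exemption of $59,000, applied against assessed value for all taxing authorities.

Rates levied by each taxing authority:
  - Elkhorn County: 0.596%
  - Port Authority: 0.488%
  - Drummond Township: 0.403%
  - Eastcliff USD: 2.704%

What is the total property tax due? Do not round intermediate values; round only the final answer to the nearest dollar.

$31,210

Assessed value = $968,300 × 0.83 = $803,689
Taxable value = $803,689 − $59,000 = $744,689
Elkhorn County: $744,689 × 0.00596 = $4,438.34644
Port Authority: $744,689 × 0.00488 = $3,634.08232
Drummond Township: $744,689 × 0.00403 = $3,001.09667
Eastcliff USD: $744,689 × 0.02704 = $20,136.39056
Total = $4,438.34644 + $3,634.08232 + $3,001.09667 + $20,136.39056 = $31,209.91599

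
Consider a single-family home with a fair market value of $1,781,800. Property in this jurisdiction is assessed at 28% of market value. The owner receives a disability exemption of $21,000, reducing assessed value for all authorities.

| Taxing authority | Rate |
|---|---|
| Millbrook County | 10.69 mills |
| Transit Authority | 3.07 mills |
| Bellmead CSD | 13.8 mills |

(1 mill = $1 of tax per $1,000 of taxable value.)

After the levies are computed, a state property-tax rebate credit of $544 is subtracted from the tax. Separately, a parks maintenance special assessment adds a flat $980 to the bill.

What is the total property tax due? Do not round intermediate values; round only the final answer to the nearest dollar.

Assessed value = $1,781,800 × 0.28 = $498,904
Taxable value = $498,904 − $21,000 = $477,904
Millbrook County: $477,904 × 0.01069 = $5,108.79376
Transit Authority: $477,904 × 0.00307 = $1,467.16528
Bellmead CSD: $477,904 × 0.0138 = $6,595.0752
Levies subtotal = $13,171.03424
After credit = $13,171.03424 − $544 = $12,627.03424
Total = $12,627.03424 + $980 = $13,607.03424

$13,607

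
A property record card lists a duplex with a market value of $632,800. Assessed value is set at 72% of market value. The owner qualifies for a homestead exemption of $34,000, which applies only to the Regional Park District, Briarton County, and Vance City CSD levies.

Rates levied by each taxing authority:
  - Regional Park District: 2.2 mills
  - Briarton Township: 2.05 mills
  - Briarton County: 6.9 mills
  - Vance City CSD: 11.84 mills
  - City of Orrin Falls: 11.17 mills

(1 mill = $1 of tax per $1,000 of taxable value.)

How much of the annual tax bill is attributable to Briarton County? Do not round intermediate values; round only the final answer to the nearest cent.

Assessed value = $632,800 × 0.72 = $455,616
Briarton County taxable value = $455,616 − $34,000 = $421,616
Briarton County levy = $421,616 × 0.0069 = $2,909.1504

$2,909.15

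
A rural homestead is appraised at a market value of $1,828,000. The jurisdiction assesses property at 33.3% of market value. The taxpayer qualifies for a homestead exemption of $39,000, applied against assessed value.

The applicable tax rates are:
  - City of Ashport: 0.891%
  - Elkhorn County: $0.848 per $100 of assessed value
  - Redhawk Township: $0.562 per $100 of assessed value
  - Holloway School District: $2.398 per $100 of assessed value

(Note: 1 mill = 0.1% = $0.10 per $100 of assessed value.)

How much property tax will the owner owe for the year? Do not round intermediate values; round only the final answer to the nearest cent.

$26,771.33

Assessed value = $1,828,000 × 0.333 = $608,724
Taxable value = $608,724 − $39,000 = $569,724
City of Ashport: $569,724 × 0.00891 = $5,076.24084
Elkhorn County: $569,724 × 0.00848 = $4,831.25952
Redhawk Township: $569,724 × 0.00562 = $3,201.84888
Holloway School District: $569,724 × 0.02398 = $13,661.98152
Total = $26,771.33076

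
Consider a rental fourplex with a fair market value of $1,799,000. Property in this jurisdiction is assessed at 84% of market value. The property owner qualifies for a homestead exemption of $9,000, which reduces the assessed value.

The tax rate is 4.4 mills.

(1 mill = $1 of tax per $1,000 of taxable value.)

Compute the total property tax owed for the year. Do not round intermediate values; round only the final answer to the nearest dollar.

$6,610

Assessed value = $1,799,000 × 0.84 = $1,511,160
Taxable value = $1,511,160 − $9,000 = $1,502,160
Tax = $1,502,160 × 0.0044 = $6,609.504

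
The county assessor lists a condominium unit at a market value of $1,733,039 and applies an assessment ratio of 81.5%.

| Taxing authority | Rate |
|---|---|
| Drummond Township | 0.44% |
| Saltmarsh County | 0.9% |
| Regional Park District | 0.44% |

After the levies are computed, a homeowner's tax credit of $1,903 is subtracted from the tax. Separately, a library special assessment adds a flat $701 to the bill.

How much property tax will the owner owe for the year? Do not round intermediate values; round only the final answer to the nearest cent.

Assessed value = $1,733,039 × 0.815 = $1,412,426.785
Drummond Township: $1,412,426.785 × 0.0044 = $6,214.677854
Saltmarsh County: $1,412,426.785 × 0.009 = $12,711.841065
Regional Park District: $1,412,426.785 × 0.0044 = $6,214.677854
Levies subtotal = $25,141.196773
After credit = $25,141.196773 − $1,903 = $23,238.196773
Total = $23,238.196773 + $701 = $23,939.196773

$23,939.20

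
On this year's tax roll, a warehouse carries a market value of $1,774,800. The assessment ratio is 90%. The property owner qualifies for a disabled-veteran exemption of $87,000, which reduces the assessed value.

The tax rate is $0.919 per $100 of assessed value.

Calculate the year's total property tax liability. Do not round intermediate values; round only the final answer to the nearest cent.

Assessed value = $1,774,800 × 0.9 = $1,597,320
Taxable value = $1,597,320 − $87,000 = $1,510,320
Tax = $1,510,320 × 0.00919 = $13,879.8408

$13,879.84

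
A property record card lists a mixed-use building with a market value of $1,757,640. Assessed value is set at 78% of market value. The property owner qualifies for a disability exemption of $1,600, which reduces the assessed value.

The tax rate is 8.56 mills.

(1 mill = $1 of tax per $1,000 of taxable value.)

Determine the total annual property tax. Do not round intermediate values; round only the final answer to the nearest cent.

Assessed value = $1,757,640 × 0.78 = $1,370,959.2
Taxable value = $1,370,959.2 − $1,600 = $1,369,359.2
Tax = $1,369,359.2 × 0.00856 = $11,721.714752

$11,721.71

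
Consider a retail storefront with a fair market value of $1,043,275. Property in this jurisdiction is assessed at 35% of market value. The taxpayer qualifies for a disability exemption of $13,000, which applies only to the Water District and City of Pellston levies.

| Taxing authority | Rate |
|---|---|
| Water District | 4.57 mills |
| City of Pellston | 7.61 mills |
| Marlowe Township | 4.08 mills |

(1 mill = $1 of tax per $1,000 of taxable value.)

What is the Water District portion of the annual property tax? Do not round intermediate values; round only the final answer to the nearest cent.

$1,609.31

Assessed value = $1,043,275 × 0.35 = $365,146.25
Water District taxable value = $365,146.25 − $13,000 = $352,146.25
Water District levy = $352,146.25 × 0.00457 = $1,609.3083625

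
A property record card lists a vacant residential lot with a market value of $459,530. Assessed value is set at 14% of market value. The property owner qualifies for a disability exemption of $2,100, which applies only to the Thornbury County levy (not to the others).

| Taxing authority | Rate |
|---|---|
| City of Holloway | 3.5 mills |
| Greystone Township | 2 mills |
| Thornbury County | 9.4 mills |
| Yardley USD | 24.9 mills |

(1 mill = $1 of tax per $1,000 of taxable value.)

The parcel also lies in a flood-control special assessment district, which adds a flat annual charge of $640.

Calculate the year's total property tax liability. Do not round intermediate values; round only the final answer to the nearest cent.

Assessed value = $459,530 × 0.14 = $64,334.2
City of Holloway: $64,334.2 × 0.0035 = $225.1697
Greystone Township: $64,334.2 × 0.002 = $128.6684
Thornbury County: ($64,334.2 − $2,100) × 0.0094 = $62,234.2 × 0.0094 = $585.00148
Yardley USD: $64,334.2 × 0.0249 = $1,601.92158
Levies subtotal = $2,540.76116
Total = $2,540.76116 + $640 = $3,180.76116

$3,180.76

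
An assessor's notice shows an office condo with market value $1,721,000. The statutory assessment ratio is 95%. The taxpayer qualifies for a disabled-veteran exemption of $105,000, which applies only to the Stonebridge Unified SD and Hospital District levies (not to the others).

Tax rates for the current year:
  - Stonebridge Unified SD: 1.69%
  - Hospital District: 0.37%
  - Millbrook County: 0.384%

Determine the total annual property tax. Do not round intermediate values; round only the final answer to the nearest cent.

Assessed value = $1,721,000 × 0.95 = $1,634,950
Stonebridge Unified SD: ($1,634,950 − $105,000) × 0.0169 = $1,529,950 × 0.0169 = $25,856.155
Hospital District: ($1,634,950 − $105,000) × 0.0037 = $1,529,950 × 0.0037 = $5,660.815
Millbrook County: $1,634,950 × 0.00384 = $6,278.208
Total = $37,795.178

$37,795.18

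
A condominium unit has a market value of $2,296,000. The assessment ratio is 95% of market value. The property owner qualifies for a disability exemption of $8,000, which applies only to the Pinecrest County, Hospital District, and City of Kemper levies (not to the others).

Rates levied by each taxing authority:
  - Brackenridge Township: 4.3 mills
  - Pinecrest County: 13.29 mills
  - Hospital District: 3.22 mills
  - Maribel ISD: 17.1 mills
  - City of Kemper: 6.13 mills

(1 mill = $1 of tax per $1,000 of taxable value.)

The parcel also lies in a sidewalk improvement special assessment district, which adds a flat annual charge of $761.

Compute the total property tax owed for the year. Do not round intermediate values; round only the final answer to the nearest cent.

$96,639.93

Assessed value = $2,296,000 × 0.95 = $2,181,200
Brackenridge Township: $2,181,200 × 0.0043 = $9,379.16
Pinecrest County: ($2,181,200 − $8,000) × 0.01329 = $2,173,200 × 0.01329 = $28,881.828
Hospital District: ($2,181,200 − $8,000) × 0.00322 = $2,173,200 × 0.00322 = $6,997.704
Maribel ISD: $2,181,200 × 0.0171 = $37,298.52
City of Kemper: ($2,181,200 − $8,000) × 0.00613 = $2,173,200 × 0.00613 = $13,321.716
Levies subtotal = $95,878.928
Total = $95,878.928 + $761 = $96,639.928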